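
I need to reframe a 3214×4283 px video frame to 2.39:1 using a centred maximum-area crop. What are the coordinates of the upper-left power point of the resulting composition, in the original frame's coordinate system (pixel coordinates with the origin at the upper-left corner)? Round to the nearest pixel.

(1071, 1917)

3214/4283 < 2.39/1, so the 2.39:1 crop keeps the full width 3214 and trims height to 3214 × 1/2.39 = 1344.77 px.
Top offset = (4283 − 1344.77)/2 = 1469.12 px; left offset = 0.
Upper-left is one-third across and one-third down within the crop:
x = 0.00 + 1 × 3214.00/3 ≈ 1071; y = 1469.12 + 1 × 1344.77/3 ≈ 1917.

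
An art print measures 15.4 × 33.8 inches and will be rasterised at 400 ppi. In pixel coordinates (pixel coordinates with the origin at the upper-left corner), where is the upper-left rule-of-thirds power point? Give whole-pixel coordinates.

(2053, 4507)

In pixels the canvas is 15.4 × 400 = 6160 wide and 33.8 × 400 = 13520 tall.
The upper-left point is one-third across and one-third down:
x = 1 × 6160/3 ≈ 2053; y = 1 × 13520/3 ≈ 4507.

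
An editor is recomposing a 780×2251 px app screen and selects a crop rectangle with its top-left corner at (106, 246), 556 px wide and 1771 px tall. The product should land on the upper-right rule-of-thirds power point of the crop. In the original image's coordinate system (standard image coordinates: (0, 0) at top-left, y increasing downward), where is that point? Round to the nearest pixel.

One third of the crop width 556 is 185.33 px.
One third of the crop height 1771 is 590.33 px.
The upper-right point is two-thirds across and one-third down within the crop:
x = 106 + 2 × 185.33 ≈ 477; y = 246 + 1 × 590.33 ≈ 836.

x = 477 px, y = 836 px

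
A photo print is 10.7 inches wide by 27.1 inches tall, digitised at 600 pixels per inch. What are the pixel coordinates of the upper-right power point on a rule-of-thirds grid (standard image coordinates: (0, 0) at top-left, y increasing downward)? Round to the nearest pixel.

(4280, 5420)

In pixels the canvas is 10.7 × 600 = 6420 wide and 27.1 × 600 = 16260 tall.
The upper-right point is two-thirds across and one-third down:
x = 2 × 6420/3 ≈ 4280; y = 1 × 16260/3 ≈ 5420.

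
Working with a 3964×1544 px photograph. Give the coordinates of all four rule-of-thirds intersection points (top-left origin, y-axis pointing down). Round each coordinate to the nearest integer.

(1321, 515), (2643, 515), (1321, 1029), (2643, 1029)

One third of 3964 is 1321.33; one third of 1544 is 514.67.
Vertical third lines at x = 1321 and x = 2643; horizontal third lines at y = 515 and y = 1029.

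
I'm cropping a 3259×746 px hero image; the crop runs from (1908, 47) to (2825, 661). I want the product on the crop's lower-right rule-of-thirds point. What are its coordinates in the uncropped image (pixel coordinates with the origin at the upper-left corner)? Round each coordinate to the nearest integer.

x = 2519 px, y = 456 px

Crop width = 2825 − 1908 = 917 px; one third is 305.67 px.
Crop height = 661 − 47 = 614 px; one third is 204.67 px.
The lower-right point is two-thirds across and two-thirds down within the crop:
x = 1908 + 2 × 305.67 ≈ 2519; y = 47 + 2 × 204.67 ≈ 456.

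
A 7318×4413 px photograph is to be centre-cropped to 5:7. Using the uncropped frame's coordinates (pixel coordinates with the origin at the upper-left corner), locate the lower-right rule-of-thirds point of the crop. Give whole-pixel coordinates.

7318/4413 > 5/7, so the 5:7 crop keeps the full height 4413 and trims width to 4413 × 5/7 = 3152.14 px.
Left offset = (7318 − 3152.14)/2 = 2082.93 px; top offset = 0.
Lower-right is two-thirds across and two-thirds down within the crop:
x = 2082.93 + 2 × 3152.14/3 ≈ 4184; y = 0.00 + 2 × 4413.00/3 ≈ 2942.

(4184, 2942)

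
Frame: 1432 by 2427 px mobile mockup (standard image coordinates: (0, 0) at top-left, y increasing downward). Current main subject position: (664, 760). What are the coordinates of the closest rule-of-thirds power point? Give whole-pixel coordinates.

(477, 809)

Third lines: x ∈ {477, 955}, y ∈ {809, 1618}.
664 is closer to x = 477; 760 is closer to y = 809.
So the nearest intersection is the upper-left power point.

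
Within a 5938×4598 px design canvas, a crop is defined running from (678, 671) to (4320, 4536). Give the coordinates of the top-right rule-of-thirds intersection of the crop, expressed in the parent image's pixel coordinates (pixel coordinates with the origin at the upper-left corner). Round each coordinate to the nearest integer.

Crop width = 4320 − 678 = 3642 px; one third is 1214.00 px.
Crop height = 4536 − 671 = 3865 px; one third is 1288.33 px.
The top-right point is two-thirds across and one-third down within the crop:
x = 678 + 2 × 1214.00 ≈ 3106; y = 671 + 1 × 1288.33 ≈ 1959.

x = 3106 px, y = 1959 px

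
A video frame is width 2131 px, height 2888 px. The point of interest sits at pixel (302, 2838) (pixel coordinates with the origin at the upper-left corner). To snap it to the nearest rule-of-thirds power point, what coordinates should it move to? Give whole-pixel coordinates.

(710, 1925)

Third lines: x ∈ {710, 1421}, y ∈ {963, 1925}.
302 is closer to x = 710; 2838 is closer to y = 1925.
So the nearest intersection is the lower-left power point.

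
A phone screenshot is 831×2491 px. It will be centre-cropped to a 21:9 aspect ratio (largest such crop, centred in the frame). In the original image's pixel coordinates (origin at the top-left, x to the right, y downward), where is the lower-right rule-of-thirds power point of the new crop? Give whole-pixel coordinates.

831/2491 < 21/9, so the 21:9 crop keeps the full width 831 and trims height to 831 × 9/21 = 356.14 px.
Top offset = (2491 − 356.14)/2 = 1067.43 px; left offset = 0.
Lower-right is two-thirds across and two-thirds down within the crop:
x = 0.00 + 2 × 831.00/3 ≈ 554; y = 1067.43 + 2 × 356.14/3 ≈ 1305.

(554, 1305)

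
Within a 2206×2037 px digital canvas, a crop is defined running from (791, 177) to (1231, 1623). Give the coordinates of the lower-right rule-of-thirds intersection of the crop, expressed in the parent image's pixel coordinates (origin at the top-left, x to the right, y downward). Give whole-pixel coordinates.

Crop width = 1231 − 791 = 440 px; one third is 146.67 px.
Crop height = 1623 − 177 = 1446 px; one third is 482.00 px.
The lower-right point is two-thirds across and two-thirds down within the crop:
x = 791 + 2 × 146.67 ≈ 1084; y = 177 + 2 × 482.00 ≈ 1141.

x = 1084 px, y = 1141 px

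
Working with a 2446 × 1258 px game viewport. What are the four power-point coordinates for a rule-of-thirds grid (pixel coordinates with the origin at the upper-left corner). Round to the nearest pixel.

One third of 2446 is 815.33; one third of 1258 is 419.33.
Vertical third lines at x = 815 and x = 1631; horizontal third lines at y = 419 and y = 839.

(815, 419), (1631, 419), (815, 839), (1631, 839)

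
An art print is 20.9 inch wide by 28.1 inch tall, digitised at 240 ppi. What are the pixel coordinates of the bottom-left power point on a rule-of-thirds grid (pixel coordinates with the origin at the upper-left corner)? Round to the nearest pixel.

(1672, 4496)

In pixels the canvas is 20.9 × 240 = 5016 wide and 28.1 × 240 = 6744 tall.
The bottom-left point is one-third across and two-thirds down:
x = 1 × 5016/3 ≈ 1672; y = 2 × 6744/3 ≈ 4496.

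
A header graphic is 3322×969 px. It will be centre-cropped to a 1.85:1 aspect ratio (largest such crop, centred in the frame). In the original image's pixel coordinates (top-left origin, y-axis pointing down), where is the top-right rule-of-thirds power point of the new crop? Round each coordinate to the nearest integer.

3322/969 > 1.85/1, so the 1.85:1 crop keeps the full height 969 and trims width to 969 × 1.85/1 = 1792.65 px.
Left offset = (3322 − 1792.65)/2 = 764.67 px; top offset = 0.
Top-right is two-thirds across and one-third down within the crop:
x = 764.67 + 2 × 1792.65/3 ≈ 1960; y = 0.00 + 1 × 969.00/3 ≈ 323.

(1960, 323)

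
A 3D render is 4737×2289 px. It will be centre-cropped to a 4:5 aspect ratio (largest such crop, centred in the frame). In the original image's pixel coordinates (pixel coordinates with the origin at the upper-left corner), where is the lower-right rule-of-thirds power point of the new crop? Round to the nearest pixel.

4737/2289 > 4/5, so the 4:5 crop keeps the full height 2289 and trims width to 2289 × 4/5 = 1831.20 px.
Left offset = (4737 − 1831.20)/2 = 1452.90 px; top offset = 0.
Lower-right is two-thirds across and two-thirds down within the crop:
x = 1452.90 + 2 × 1831.20/3 ≈ 2674; y = 0.00 + 2 × 2289.00/3 ≈ 1526.

(2674, 1526)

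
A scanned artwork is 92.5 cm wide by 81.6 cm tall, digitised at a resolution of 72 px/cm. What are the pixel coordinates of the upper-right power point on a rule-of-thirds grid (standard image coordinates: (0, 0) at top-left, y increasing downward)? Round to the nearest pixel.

(4440, 1958)

In pixels the canvas is 92.5 × 72 = 6660 wide and 81.6 × 72 = 5875.2 tall.
The upper-right point is two-thirds across and one-third down:
x = 2 × 6660/3 ≈ 4440; y = 1 × 5875.2/3 ≈ 1958.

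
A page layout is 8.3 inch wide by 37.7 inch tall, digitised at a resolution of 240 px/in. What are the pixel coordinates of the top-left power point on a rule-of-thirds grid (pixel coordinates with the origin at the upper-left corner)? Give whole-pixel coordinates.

In pixels the canvas is 8.3 × 240 = 1992 wide and 37.7 × 240 = 9048 tall.
The top-left point is one-third across and one-third down:
x = 1 × 1992/3 ≈ 664; y = 1 × 9048/3 ≈ 3016.

x = 664 px, y = 3016 px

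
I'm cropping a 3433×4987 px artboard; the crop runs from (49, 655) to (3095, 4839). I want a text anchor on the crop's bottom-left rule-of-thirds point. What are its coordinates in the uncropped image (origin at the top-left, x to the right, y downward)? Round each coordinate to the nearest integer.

Crop width = 3095 − 49 = 3046 px; one third is 1015.33 px.
Crop height = 4839 − 655 = 4184 px; one third is 1394.67 px.
The bottom-left point is one-third across and two-thirds down within the crop:
x = 49 + 1 × 1015.33 ≈ 1064; y = 655 + 2 × 1394.67 ≈ 3444.

x = 1064 px, y = 3444 px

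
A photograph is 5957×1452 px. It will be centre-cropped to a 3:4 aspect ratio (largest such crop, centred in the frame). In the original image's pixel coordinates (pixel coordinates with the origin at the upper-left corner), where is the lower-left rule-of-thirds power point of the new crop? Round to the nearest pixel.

x = 2797 px, y = 968 px

5957/1452 > 3/4, so the 3:4 crop keeps the full height 1452 and trims width to 1452 × 3/4 = 1089.00 px.
Left offset = (5957 − 1089.00)/2 = 2434.00 px; top offset = 0.
Lower-left is one-third across and two-thirds down within the crop:
x = 2434.00 + 1 × 1089.00/3 ≈ 2797; y = 0.00 + 2 × 1452.00/3 ≈ 968.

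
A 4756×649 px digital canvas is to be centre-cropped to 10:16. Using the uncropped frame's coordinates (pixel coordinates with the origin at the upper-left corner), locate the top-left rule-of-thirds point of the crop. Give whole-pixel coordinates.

4756/649 > 10/16, so the 10:16 crop keeps the full height 649 and trims width to 649 × 10/16 = 405.62 px.
Left offset = (4756 − 405.62)/2 = 2175.19 px; top offset = 0.
Top-left is one-third across and one-third down within the crop:
x = 2175.19 + 1 × 405.62/3 ≈ 2310; y = 0.00 + 1 × 649.00/3 ≈ 216.

(2310, 216)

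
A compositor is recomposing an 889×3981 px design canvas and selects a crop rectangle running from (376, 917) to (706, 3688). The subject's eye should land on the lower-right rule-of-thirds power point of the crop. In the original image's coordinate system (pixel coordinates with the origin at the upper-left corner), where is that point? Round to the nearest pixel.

Crop width = 706 − 376 = 330 px; one third is 110.00 px.
Crop height = 3688 − 917 = 2771 px; one third is 923.67 px.
The lower-right point is two-thirds across and two-thirds down within the crop:
x = 376 + 2 × 110.00 ≈ 596; y = 917 + 2 × 923.67 ≈ 2764.

(596, 2764)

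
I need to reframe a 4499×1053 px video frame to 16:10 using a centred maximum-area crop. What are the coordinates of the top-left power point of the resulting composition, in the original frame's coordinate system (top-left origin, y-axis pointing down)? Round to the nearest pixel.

x = 1969 px, y = 351 px

4499/1053 > 16/10, so the 16:10 crop keeps the full height 1053 and trims width to 1053 × 16/10 = 1684.80 px.
Left offset = (4499 − 1684.80)/2 = 1407.10 px; top offset = 0.
Top-left is one-third across and one-third down within the crop:
x = 1407.10 + 1 × 1684.80/3 ≈ 1969; y = 0.00 + 1 × 1053.00/3 ≈ 351.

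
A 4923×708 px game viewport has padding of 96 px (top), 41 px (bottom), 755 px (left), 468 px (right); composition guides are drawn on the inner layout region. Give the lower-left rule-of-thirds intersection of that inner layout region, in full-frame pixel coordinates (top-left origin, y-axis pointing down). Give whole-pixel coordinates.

x = 1988 px, y = 477 px

Content width = 4923 − 755 − 468 = 3700 px; content height = 708 − 96 − 41 = 571 px.
Lower-left is one-third across and two-thirds down within the inner layout region.
x = 755 + 1 × 3700/3 = 755 + 1233.33 ≈ 1988
y = 96 + 2 × 571/3 = 96 + 380.67 ≈ 477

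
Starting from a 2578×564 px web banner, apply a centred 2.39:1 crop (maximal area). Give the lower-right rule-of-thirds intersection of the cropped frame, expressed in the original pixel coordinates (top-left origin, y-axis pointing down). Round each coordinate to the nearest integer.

x = 1514 px, y = 376 px

2578/564 > 2.39/1, so the 2.39:1 crop keeps the full height 564 and trims width to 564 × 2.39/1 = 1347.96 px.
Left offset = (2578 − 1347.96)/2 = 615.02 px; top offset = 0.
Lower-right is two-thirds across and two-thirds down within the crop:
x = 615.02 + 2 × 1347.96/3 ≈ 1514; y = 0.00 + 2 × 564.00/3 ≈ 376.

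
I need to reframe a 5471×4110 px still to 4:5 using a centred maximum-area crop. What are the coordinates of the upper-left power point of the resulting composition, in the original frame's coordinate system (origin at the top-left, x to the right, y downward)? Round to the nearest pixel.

(2188, 1370)

5471/4110 > 4/5, so the 4:5 crop keeps the full height 4110 and trims width to 4110 × 4/5 = 3288.00 px.
Left offset = (5471 − 3288.00)/2 = 1091.50 px; top offset = 0.
Upper-left is one-third across and one-third down within the crop:
x = 1091.50 + 1 × 3288.00/3 ≈ 2188; y = 0.00 + 1 × 4110.00/3 ≈ 1370.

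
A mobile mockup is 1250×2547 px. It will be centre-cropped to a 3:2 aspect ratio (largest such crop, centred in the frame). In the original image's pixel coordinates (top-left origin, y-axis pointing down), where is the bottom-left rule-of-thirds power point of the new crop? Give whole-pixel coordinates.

x = 417 px, y = 1412 px

1250/2547 < 3/2, so the 3:2 crop keeps the full width 1250 and trims height to 1250 × 2/3 = 833.33 px.
Top offset = (2547 − 833.33)/2 = 856.83 px; left offset = 0.
Bottom-left is one-third across and two-thirds down within the crop:
x = 0.00 + 1 × 1250.00/3 ≈ 417; y = 856.83 + 2 × 833.33/3 ≈ 1412.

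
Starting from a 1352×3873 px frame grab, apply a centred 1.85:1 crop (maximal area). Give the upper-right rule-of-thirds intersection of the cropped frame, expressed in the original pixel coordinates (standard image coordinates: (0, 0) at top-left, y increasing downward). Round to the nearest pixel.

x = 901 px, y = 1815 px

1352/3873 < 1.85/1, so the 1.85:1 crop keeps the full width 1352 and trims height to 1352 × 1/1.85 = 730.81 px.
Top offset = (3873 − 730.81)/2 = 1571.09 px; left offset = 0.
Upper-right is two-thirds across and one-third down within the crop:
x = 0.00 + 2 × 1352.00/3 ≈ 901; y = 1571.09 + 1 × 730.81/3 ≈ 1815.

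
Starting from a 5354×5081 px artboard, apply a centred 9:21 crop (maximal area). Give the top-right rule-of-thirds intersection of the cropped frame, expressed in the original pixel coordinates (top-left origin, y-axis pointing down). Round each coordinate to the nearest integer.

5354/5081 > 9/21, so the 9:21 crop keeps the full height 5081 and trims width to 5081 × 9/21 = 2177.57 px.
Left offset = (5354 − 2177.57)/2 = 1588.21 px; top offset = 0.
Top-right is two-thirds across and one-third down within the crop:
x = 1588.21 + 2 × 2177.57/3 ≈ 3040; y = 0.00 + 1 × 5081.00/3 ≈ 1694.

x = 3040 px, y = 1694 px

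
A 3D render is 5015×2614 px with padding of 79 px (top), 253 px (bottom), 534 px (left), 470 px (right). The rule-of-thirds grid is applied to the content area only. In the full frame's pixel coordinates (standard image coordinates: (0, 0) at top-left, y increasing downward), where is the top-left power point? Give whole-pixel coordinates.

(1871, 840)

Content width = 5015 − 534 − 470 = 4011 px; content height = 2614 − 79 − 253 = 2282 px.
Top-left is one-third across and one-third down within the content area.
x = 534 + 1 × 4011/3 = 534 + 1337.00 ≈ 1871
y = 79 + 1 × 2282/3 = 79 + 760.67 ≈ 840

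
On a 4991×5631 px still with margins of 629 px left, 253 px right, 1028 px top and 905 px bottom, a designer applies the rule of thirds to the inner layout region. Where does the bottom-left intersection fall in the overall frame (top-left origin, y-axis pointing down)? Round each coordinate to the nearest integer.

Content width = 4991 − 629 − 253 = 4109 px; content height = 5631 − 1028 − 905 = 3698 px.
Bottom-left is one-third across and two-thirds down within the inner layout region.
x = 629 + 1 × 4109/3 = 629 + 1369.67 ≈ 1999
y = 1028 + 2 × 3698/3 = 1028 + 2465.33 ≈ 3493

(1999, 3493)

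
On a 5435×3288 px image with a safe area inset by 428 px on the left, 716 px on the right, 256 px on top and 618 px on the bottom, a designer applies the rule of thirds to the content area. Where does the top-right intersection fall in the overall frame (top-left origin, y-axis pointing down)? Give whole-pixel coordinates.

Content width = 5435 − 428 − 716 = 4291 px; content height = 3288 − 256 − 618 = 2414 px.
Top-right is two-thirds across and one-third down within the content area.
x = 428 + 2 × 4291/3 = 428 + 2860.67 ≈ 3289
y = 256 + 1 × 2414/3 = 256 + 804.67 ≈ 1061

x = 3289 px, y = 1061 px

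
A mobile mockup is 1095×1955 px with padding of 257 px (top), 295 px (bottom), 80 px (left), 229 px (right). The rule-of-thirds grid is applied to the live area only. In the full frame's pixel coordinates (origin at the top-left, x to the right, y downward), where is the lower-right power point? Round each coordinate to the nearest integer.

x = 604 px, y = 1192 px

Content width = 1095 − 80 − 229 = 786 px; content height = 1955 − 257 − 295 = 1403 px.
Lower-right is two-thirds across and two-thirds down within the live area.
x = 80 + 2 × 786/3 = 80 + 524.00 ≈ 604
y = 257 + 2 × 1403/3 = 257 + 935.33 ≈ 1192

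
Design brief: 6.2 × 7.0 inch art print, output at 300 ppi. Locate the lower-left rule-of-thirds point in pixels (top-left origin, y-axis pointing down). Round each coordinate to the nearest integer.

In pixels the canvas is 6.2 × 300 = 1860 wide and 7.0 × 300 = 2100 tall.
The lower-left point is one-third across and two-thirds down:
x = 1 × 1860/3 ≈ 620; y = 2 × 2100/3 ≈ 1400.

x = 620 px, y = 1400 px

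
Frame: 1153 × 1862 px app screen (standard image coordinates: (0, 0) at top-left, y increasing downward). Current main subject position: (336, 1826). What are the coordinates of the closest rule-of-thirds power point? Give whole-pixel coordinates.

(384, 1241)

Third lines: x ∈ {384, 769}, y ∈ {621, 1241}.
336 is closer to x = 384; 1826 is closer to y = 1241.
So the nearest intersection is the lower-left power point.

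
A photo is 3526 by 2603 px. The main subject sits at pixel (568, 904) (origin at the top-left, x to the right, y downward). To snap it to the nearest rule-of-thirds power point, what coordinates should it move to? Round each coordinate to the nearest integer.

Third lines: x ∈ {1175, 2351}, y ∈ {868, 1735}.
568 is closer to x = 1175; 904 is closer to y = 868.
So the nearest intersection is the upper-left power point.

(1175, 868)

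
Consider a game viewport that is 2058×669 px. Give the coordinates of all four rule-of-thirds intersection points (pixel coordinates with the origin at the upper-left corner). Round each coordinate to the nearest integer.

One third of 2058 is 686; one third of 669 is 223.
Vertical third lines at x = 686 and x = 1372; horizontal third lines at y = 223 and y = 446.

(686, 223), (1372, 223), (686, 446), (1372, 446)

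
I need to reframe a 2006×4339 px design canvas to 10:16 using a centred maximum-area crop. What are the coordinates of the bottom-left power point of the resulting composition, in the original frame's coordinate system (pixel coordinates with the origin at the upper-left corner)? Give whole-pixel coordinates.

2006/4339 < 10/16, so the 10:16 crop keeps the full width 2006 and trims height to 2006 × 16/10 = 3209.60 px.
Top offset = (4339 − 3209.60)/2 = 564.70 px; left offset = 0.
Bottom-left is one-third across and two-thirds down within the crop:
x = 0.00 + 1 × 2006.00/3 ≈ 669; y = 564.70 + 2 × 3209.60/3 ≈ 2704.

x = 669 px, y = 2704 px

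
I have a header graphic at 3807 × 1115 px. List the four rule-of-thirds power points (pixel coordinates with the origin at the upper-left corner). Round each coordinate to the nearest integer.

One third of 3807 is 1269; one third of 1115 is 371.67.
Vertical third lines at x = 1269 and x = 2538; horizontal third lines at y = 372 and y = 743.

(1269, 372), (2538, 372), (1269, 743), (2538, 743)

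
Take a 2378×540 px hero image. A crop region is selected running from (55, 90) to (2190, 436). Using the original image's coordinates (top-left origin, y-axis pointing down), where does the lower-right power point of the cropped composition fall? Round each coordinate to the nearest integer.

Crop width = 2190 − 55 = 2135 px; one third is 711.67 px.
Crop height = 436 − 90 = 346 px; one third is 115.33 px.
The lower-right point is two-thirds across and two-thirds down within the crop:
x = 55 + 2 × 711.67 ≈ 1478; y = 90 + 2 × 115.33 ≈ 321.

(1478, 321)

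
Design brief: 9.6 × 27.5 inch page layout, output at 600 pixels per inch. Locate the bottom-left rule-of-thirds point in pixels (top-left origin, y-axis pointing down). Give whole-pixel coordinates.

In pixels the canvas is 9.6 × 600 = 5760 wide and 27.5 × 600 = 16500 tall.
The bottom-left point is one-third across and two-thirds down:
x = 1 × 5760/3 ≈ 1920; y = 2 × 16500/3 ≈ 11000.

x = 1920 px, y = 11000 px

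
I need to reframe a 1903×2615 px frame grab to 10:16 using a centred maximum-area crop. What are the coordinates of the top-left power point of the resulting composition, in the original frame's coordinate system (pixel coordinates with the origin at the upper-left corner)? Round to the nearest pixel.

1903/2615 > 10/16, so the 10:16 crop keeps the full height 2615 and trims width to 2615 × 10/16 = 1634.38 px.
Left offset = (1903 − 1634.38)/2 = 134.31 px; top offset = 0.
Top-left is one-third across and one-third down within the crop:
x = 134.31 + 1 × 1634.38/3 ≈ 679; y = 0.00 + 1 × 2615.00/3 ≈ 872.

x = 679 px, y = 872 px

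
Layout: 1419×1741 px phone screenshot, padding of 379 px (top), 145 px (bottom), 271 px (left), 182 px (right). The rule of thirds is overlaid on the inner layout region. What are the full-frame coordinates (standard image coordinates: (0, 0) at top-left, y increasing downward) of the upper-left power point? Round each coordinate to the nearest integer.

(593, 785)

Content width = 1419 − 271 − 182 = 966 px; content height = 1741 − 379 − 145 = 1217 px.
Upper-left is one-third across and one-third down within the inner layout region.
x = 271 + 1 × 966/3 = 271 + 322.00 ≈ 593
y = 379 + 1 × 1217/3 = 379 + 405.67 ≈ 785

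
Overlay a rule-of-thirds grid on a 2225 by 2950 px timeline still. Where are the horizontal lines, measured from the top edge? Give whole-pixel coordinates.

2950 / 3 = 983.33, so the horizontal lines sit at one and two thirds of 2950.

983 px and 1967 px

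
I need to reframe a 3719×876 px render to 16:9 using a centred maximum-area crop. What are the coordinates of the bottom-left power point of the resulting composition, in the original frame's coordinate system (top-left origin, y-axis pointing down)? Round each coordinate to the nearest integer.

3719/876 > 16/9, so the 16:9 crop keeps the full height 876 and trims width to 876 × 16/9 = 1557.33 px.
Left offset = (3719 − 1557.33)/2 = 1080.83 px; top offset = 0.
Bottom-left is one-third across and two-thirds down within the crop:
x = 1080.83 + 1 × 1557.33/3 ≈ 1600; y = 0.00 + 2 × 876.00/3 ≈ 584.

(1600, 584)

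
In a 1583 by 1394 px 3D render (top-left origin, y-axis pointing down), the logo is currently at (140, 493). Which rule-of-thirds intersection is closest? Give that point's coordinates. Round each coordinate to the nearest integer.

Third lines: x ∈ {528, 1055}, y ∈ {465, 929}.
140 is closer to x = 528; 493 is closer to y = 465.
So the nearest intersection is the upper-left power point.

(528, 465)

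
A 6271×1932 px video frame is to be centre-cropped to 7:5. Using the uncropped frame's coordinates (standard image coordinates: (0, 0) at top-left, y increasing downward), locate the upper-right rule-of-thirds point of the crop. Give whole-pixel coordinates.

6271/1932 > 7/5, so the 7:5 crop keeps the full height 1932 and trims width to 1932 × 7/5 = 2704.80 px.
Left offset = (6271 − 2704.80)/2 = 1783.10 px; top offset = 0.
Upper-right is two-thirds across and one-third down within the crop:
x = 1783.10 + 2 × 2704.80/3 ≈ 3586; y = 0.00 + 1 × 1932.00/3 ≈ 644.

(3586, 644)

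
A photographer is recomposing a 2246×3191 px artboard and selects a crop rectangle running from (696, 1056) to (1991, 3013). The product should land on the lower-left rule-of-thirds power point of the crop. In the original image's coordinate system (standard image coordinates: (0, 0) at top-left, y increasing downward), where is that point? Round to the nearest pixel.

Crop width = 1991 − 696 = 1295 px; one third is 431.67 px.
Crop height = 3013 − 1056 = 1957 px; one third is 652.33 px.
The lower-left point is one-third across and two-thirds down within the crop:
x = 696 + 1 × 431.67 ≈ 1128; y = 1056 + 2 × 652.33 ≈ 2361.

x = 1128 px, y = 2361 px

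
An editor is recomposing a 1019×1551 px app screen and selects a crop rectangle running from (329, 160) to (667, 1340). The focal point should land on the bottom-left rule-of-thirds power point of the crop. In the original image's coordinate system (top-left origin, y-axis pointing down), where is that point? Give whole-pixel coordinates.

x = 442 px, y = 947 px

Crop width = 667 − 329 = 338 px; one third is 112.67 px.
Crop height = 1340 − 160 = 1180 px; one third is 393.33 px.
The bottom-left point is one-third across and two-thirds down within the crop:
x = 329 + 1 × 112.67 ≈ 442; y = 160 + 2 × 393.33 ≈ 947.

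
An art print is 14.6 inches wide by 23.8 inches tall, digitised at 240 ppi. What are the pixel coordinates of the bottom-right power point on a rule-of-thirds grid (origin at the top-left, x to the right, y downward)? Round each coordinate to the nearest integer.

x = 2336 px, y = 3808 px

In pixels the canvas is 14.6 × 240 = 3504 wide and 23.8 × 240 = 5712 tall.
The bottom-right point is two-thirds across and two-thirds down:
x = 2 × 3504/3 ≈ 2336; y = 2 × 5712/3 ≈ 3808.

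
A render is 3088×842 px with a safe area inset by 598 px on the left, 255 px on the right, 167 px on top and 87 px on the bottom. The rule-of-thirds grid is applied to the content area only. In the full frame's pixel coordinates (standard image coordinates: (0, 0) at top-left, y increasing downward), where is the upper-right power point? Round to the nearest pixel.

x = 2088 px, y = 363 px

Content width = 3088 − 598 − 255 = 2235 px; content height = 842 − 167 − 87 = 588 px.
Upper-right is two-thirds across and one-third down within the content area.
x = 598 + 2 × 2235/3 = 598 + 1490.00 ≈ 2088
y = 167 + 1 × 588/3 = 167 + 196.00 ≈ 363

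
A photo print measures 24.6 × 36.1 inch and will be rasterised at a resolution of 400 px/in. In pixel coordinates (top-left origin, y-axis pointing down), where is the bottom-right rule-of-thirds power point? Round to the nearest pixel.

In pixels the canvas is 24.6 × 400 = 9840 wide and 36.1 × 400 = 14440 tall.
The bottom-right point is two-thirds across and two-thirds down:
x = 2 × 9840/3 ≈ 6560; y = 2 × 14440/3 ≈ 9627.

(6560, 9627)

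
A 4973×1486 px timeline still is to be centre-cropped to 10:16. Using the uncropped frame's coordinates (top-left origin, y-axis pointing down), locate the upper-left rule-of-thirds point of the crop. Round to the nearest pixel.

(2332, 495)

4973/1486 > 10/16, so the 10:16 crop keeps the full height 1486 and trims width to 1486 × 10/16 = 928.75 px.
Left offset = (4973 − 928.75)/2 = 2022.12 px; top offset = 0.
Upper-left is one-third across and one-third down within the crop:
x = 2022.12 + 1 × 928.75/3 ≈ 2332; y = 0.00 + 1 × 1486.00/3 ≈ 495.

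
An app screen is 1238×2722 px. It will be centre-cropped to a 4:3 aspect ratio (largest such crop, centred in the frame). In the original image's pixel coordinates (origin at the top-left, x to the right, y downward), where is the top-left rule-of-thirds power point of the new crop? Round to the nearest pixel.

1238/2722 < 4/3, so the 4:3 crop keeps the full width 1238 and trims height to 1238 × 3/4 = 928.50 px.
Top offset = (2722 − 928.50)/2 = 896.75 px; left offset = 0.
Top-left is one-third across and one-third down within the crop:
x = 0.00 + 1 × 1238.00/3 ≈ 413; y = 896.75 + 1 × 928.50/3 ≈ 1206.

x = 413 px, y = 1206 px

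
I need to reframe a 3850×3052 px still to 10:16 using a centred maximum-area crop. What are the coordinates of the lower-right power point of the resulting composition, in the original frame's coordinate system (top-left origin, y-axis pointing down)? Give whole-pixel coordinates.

3850/3052 > 10/16, so the 10:16 crop keeps the full height 3052 and trims width to 3052 × 10/16 = 1907.50 px.
Left offset = (3850 − 1907.50)/2 = 971.25 px; top offset = 0.
Lower-right is two-thirds across and two-thirds down within the crop:
x = 971.25 + 2 × 1907.50/3 ≈ 2243; y = 0.00 + 2 × 3052.00/3 ≈ 2035.

x = 2243 px, y = 2035 px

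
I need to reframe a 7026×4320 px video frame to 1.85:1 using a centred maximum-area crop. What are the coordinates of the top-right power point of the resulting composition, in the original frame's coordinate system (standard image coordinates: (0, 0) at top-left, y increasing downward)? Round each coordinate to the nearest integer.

7026/4320 < 1.85/1, so the 1.85:1 crop keeps the full width 7026 and trims height to 7026 × 1/1.85 = 3797.84 px.
Top offset = (4320 − 3797.84)/2 = 261.08 px; left offset = 0.
Top-right is two-thirds across and one-third down within the crop:
x = 0.00 + 2 × 7026.00/3 ≈ 4684; y = 261.08 + 1 × 3797.84/3 ≈ 1527.

x = 4684 px, y = 1527 px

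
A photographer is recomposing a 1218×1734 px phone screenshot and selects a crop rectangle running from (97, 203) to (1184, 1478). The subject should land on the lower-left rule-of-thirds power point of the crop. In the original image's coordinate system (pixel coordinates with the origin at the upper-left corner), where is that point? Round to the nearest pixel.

Crop width = 1184 − 97 = 1087 px; one third is 362.33 px.
Crop height = 1478 − 203 = 1275 px; one third is 425.00 px.
The lower-left point is one-third across and two-thirds down within the crop:
x = 97 + 1 × 362.33 ≈ 459; y = 203 + 2 × 425.00 ≈ 1053.

(459, 1053)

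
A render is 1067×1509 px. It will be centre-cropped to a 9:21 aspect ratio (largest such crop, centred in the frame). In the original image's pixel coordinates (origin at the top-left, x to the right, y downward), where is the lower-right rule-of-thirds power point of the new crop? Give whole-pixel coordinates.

(641, 1006)

1067/1509 > 9/21, so the 9:21 crop keeps the full height 1509 and trims width to 1509 × 9/21 = 646.71 px.
Left offset = (1067 − 646.71)/2 = 210.14 px; top offset = 0.
Lower-right is two-thirds across and two-thirds down within the crop:
x = 210.14 + 2 × 646.71/3 ≈ 641; y = 0.00 + 2 × 1509.00/3 ≈ 1006.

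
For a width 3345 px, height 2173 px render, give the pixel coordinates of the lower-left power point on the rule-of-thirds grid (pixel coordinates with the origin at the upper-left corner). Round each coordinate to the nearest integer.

The lower-left point sits one-third of the way across and two-thirds of the way down.
x = 1 × 3345/3 ≈ 1115; y = 2 × 2173/3 ≈ 1449.

x = 1115 px, y = 1449 px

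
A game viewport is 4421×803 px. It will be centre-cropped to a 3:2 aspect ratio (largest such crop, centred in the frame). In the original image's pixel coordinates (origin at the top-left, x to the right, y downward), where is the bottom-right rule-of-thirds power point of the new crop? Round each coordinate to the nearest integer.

4421/803 > 3/2, so the 3:2 crop keeps the full height 803 and trims width to 803 × 3/2 = 1204.50 px.
Left offset = (4421 − 1204.50)/2 = 1608.25 px; top offset = 0.
Bottom-right is two-thirds across and two-thirds down within the crop:
x = 1608.25 + 2 × 1204.50/3 ≈ 2411; y = 0.00 + 2 × 803.00/3 ≈ 535.

x = 2411 px, y = 535 px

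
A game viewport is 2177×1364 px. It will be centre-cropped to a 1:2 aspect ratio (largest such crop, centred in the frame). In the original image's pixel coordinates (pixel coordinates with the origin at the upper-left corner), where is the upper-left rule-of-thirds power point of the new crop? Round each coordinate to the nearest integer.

2177/1364 > 1/2, so the 1:2 crop keeps the full height 1364 and trims width to 1364 × 1/2 = 682.00 px.
Left offset = (2177 − 682.00)/2 = 747.50 px; top offset = 0.
Upper-left is one-third across and one-third down within the crop:
x = 747.50 + 1 × 682.00/3 ≈ 975; y = 0.00 + 1 × 1364.00/3 ≈ 455.

x = 975 px, y = 455 px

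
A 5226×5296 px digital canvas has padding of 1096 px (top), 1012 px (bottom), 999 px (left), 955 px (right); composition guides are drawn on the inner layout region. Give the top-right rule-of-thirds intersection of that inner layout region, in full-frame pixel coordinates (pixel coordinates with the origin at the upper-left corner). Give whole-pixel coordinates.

Content width = 5226 − 999 − 955 = 3272 px; content height = 5296 − 1096 − 1012 = 3188 px.
Top-right is two-thirds across and one-third down within the inner layout region.
x = 999 + 2 × 3272/3 = 999 + 2181.33 ≈ 3180
y = 1096 + 1 × 3188/3 = 1096 + 1062.67 ≈ 2159

x = 3180 px, y = 2159 px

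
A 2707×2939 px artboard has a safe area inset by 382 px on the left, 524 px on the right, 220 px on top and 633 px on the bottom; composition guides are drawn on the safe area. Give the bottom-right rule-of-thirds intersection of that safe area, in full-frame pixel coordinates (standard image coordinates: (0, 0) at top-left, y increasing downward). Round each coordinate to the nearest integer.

Content width = 2707 − 382 − 524 = 1801 px; content height = 2939 − 220 − 633 = 2086 px.
Bottom-right is two-thirds across and two-thirds down within the safe area.
x = 382 + 2 × 1801/3 = 382 + 1200.67 ≈ 1583
y = 220 + 2 × 2086/3 = 220 + 1390.67 ≈ 1611

x = 1583 px, y = 1611 px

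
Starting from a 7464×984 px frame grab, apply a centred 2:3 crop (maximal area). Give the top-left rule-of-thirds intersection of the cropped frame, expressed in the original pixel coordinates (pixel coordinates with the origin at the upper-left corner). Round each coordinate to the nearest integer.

(3623, 328)

7464/984 > 2/3, so the 2:3 crop keeps the full height 984 and trims width to 984 × 2/3 = 656.00 px.
Left offset = (7464 − 656.00)/2 = 3404.00 px; top offset = 0.
Top-left is one-third across and one-third down within the crop:
x = 3404.00 + 1 × 656.00/3 ≈ 3623; y = 0.00 + 1 × 984.00/3 ≈ 328.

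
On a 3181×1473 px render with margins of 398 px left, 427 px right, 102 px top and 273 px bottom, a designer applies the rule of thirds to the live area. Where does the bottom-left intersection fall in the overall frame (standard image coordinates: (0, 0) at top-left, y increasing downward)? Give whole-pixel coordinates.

(1183, 834)

Content width = 3181 − 398 − 427 = 2356 px; content height = 1473 − 102 − 273 = 1098 px.
Bottom-left is one-third across and two-thirds down within the live area.
x = 398 + 1 × 2356/3 = 398 + 785.33 ≈ 1183
y = 102 + 2 × 1098/3 = 102 + 732.00 ≈ 834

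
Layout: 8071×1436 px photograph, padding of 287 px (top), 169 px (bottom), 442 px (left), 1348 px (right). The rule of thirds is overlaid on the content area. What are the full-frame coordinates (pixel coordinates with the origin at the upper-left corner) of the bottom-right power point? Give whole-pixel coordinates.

(4629, 940)

Content width = 8071 − 442 − 1348 = 6281 px; content height = 1436 − 287 − 169 = 980 px.
Bottom-right is two-thirds across and two-thirds down within the content area.
x = 442 + 2 × 6281/3 = 442 + 4187.33 ≈ 4629
y = 287 + 2 × 980/3 = 287 + 653.33 ≈ 940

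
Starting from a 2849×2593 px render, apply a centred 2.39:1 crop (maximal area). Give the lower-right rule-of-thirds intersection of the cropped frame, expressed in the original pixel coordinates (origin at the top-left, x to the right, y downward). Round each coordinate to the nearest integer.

(1899, 1495)

2849/2593 < 2.39/1, so the 2.39:1 crop keeps the full width 2849 and trims height to 2849 × 1/2.39 = 1192.05 px.
Top offset = (2593 − 1192.05)/2 = 700.47 px; left offset = 0.
Lower-right is two-thirds across and two-thirds down within the crop:
x = 0.00 + 2 × 2849.00/3 ≈ 1899; y = 700.47 + 2 × 1192.05/3 ≈ 1495.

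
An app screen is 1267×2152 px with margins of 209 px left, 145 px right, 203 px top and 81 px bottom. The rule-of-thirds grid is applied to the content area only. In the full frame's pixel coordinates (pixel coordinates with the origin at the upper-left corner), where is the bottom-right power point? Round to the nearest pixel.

x = 818 px, y = 1448 px

Content width = 1267 − 209 − 145 = 913 px; content height = 2152 − 203 − 81 = 1868 px.
Bottom-right is two-thirds across and two-thirds down within the content area.
x = 209 + 2 × 913/3 = 209 + 608.67 ≈ 818
y = 203 + 2 × 1868/3 = 203 + 1245.33 ≈ 1448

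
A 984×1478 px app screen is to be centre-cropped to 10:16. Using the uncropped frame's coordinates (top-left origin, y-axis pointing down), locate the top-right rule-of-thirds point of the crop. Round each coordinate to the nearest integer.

(646, 493)

984/1478 > 10/16, so the 10:16 crop keeps the full height 1478 and trims width to 1478 × 10/16 = 923.75 px.
Left offset = (984 − 923.75)/2 = 30.12 px; top offset = 0.
Top-right is two-thirds across and one-third down within the crop:
x = 30.12 + 2 × 923.75/3 ≈ 646; y = 0.00 + 1 × 1478.00/3 ≈ 493.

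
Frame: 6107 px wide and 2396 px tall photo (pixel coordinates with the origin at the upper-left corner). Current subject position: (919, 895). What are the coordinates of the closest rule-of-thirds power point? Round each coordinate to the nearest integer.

(2036, 799)

Third lines: x ∈ {2036, 4071}, y ∈ {799, 1597}.
919 is closer to x = 2036; 895 is closer to y = 799.
So the nearest intersection is the upper-left power point.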